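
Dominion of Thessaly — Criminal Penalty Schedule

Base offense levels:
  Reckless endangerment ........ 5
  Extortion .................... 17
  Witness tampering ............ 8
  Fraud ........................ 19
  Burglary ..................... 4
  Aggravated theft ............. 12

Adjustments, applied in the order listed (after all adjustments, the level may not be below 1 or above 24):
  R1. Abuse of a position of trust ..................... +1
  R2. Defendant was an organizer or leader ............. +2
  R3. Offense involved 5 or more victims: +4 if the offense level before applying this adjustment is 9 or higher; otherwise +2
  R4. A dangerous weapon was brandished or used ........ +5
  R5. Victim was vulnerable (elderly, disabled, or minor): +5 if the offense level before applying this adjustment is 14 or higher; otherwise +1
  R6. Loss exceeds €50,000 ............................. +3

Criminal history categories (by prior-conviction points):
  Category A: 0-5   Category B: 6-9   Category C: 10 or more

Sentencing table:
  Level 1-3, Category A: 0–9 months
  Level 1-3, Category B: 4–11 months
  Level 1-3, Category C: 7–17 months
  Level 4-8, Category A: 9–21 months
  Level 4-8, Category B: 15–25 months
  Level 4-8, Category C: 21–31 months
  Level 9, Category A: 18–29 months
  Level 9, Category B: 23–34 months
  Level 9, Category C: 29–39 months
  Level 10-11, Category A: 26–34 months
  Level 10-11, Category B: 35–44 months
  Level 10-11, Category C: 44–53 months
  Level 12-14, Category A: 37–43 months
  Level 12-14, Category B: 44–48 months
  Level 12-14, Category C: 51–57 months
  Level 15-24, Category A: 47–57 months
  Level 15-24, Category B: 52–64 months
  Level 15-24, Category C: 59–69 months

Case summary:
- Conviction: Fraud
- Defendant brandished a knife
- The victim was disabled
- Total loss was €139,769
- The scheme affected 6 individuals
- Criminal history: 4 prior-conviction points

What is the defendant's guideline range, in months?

Base offense level for fraud: 19.
R2 does not apply.
R3 applies (level before this adjustment is 19 ≥ 9, so +4): 19 + 4 = 23.
R4 applies: 23 + 5 = 28.
R5 applies (level before this adjustment is 28 ≥ 14, so +5): 28 + 5 = 33.
R6 applies: 33 + 3 = 36.
Level 36 exceeds the maximum of 24; capped at 24.
Final offense level: 24.
Criminal history: 4 prior points → Category A (0-5).
Level 24 falls in the 15-24 band.
Grid: Level 15-24 × Category A = 47-57 months.

47-57 months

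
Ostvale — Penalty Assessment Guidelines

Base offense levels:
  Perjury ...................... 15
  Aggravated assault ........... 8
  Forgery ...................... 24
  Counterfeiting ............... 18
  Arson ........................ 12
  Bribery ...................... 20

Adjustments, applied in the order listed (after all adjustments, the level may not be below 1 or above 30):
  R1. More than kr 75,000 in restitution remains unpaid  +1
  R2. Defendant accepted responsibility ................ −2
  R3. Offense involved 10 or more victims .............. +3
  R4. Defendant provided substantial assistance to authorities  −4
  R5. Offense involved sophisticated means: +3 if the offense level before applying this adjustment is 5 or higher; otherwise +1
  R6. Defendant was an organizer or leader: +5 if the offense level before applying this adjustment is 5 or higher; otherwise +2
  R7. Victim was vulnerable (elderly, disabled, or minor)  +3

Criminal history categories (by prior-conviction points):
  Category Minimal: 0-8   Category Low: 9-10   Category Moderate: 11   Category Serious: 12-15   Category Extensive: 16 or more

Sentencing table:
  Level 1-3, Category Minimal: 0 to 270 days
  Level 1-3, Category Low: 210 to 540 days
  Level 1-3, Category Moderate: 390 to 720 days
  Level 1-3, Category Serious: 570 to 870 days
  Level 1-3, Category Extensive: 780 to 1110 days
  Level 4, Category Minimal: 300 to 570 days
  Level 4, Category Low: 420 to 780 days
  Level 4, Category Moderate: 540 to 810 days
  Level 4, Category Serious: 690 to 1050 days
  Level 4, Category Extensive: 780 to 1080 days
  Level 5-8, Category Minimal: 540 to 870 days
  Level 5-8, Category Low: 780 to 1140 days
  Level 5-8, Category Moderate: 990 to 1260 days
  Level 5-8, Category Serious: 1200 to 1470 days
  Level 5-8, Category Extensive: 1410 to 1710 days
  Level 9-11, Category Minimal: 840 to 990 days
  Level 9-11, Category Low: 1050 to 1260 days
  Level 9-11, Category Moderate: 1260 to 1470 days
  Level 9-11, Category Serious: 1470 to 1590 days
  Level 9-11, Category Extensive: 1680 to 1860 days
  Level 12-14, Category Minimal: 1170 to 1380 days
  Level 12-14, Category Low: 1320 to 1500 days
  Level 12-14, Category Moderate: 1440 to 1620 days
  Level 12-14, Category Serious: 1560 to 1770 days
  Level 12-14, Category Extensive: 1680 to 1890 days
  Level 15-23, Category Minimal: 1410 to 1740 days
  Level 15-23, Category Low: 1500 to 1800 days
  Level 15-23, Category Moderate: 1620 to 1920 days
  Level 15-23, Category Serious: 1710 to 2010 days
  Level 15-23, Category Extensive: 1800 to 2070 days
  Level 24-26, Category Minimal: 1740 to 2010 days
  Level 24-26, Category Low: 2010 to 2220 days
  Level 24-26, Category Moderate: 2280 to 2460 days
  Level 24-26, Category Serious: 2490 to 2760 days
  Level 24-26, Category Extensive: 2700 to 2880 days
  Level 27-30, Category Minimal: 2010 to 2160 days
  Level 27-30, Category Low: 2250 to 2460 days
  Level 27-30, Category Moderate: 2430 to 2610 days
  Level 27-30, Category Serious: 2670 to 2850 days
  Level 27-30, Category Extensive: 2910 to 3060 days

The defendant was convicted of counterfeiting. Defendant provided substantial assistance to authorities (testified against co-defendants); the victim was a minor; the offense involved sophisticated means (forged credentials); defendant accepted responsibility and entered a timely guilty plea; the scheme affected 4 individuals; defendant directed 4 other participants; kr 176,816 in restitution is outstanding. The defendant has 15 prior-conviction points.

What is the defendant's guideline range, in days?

Base offense level for counterfeiting: 18.
R1 applies: 18 + 1 = 19.
R2 applies: 19 − 2 = 17.
R4 applies: 17 − 4 = 13.
R5 applies (level before this adjustment is 13 ≥ 5, so +3): 13 + 3 = 16.
R6 applies (level before this adjustment is 16 ≥ 5, so +5): 16 + 5 = 21.
R7 applies: 21 + 3 = 24.
Final offense level: 24.
Criminal history: 15 prior points → Category Serious (12-15).
Level 24 falls in the 24-26 band.
Grid: Level 24-26 × Category Serious = 2490-2760 days.

2490-2760 days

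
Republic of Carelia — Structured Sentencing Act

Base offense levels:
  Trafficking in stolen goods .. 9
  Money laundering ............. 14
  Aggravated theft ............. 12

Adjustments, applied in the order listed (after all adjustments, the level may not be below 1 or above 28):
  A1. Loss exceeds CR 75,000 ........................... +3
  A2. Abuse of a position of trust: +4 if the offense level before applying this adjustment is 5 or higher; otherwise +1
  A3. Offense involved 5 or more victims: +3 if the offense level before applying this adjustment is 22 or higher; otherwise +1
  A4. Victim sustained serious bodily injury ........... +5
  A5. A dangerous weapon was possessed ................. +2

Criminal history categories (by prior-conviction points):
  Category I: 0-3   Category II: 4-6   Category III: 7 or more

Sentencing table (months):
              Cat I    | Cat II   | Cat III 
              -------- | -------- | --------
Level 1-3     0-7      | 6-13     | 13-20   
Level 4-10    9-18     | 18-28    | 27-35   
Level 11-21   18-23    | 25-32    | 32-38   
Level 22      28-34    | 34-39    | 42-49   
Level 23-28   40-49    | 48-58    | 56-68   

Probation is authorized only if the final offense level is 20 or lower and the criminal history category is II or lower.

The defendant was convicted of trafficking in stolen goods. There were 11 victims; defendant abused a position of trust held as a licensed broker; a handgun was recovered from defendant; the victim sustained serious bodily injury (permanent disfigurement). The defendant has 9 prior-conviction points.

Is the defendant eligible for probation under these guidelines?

Base offense level for trafficking in stolen goods: 9.
A1 does not apply.
A2 applies (level before this adjustment is 9 ≥ 5, so +4): 9 + 4 = 13.
A3 applies (level before this adjustment is 13 < 22, so +1): 13 + 1 = 14.
A4 applies: 14 + 5 = 19.
A5 applies: 19 + 2 = 21.
Final offense level: 21.
Criminal history: 9 prior points → Category III (7+).
Level 21 falls in the 11-21 band.
Grid: Level 11-21 × Category III = 32-38 months.
Probation check: level 21 > 20 and category III > II → not eligible.

No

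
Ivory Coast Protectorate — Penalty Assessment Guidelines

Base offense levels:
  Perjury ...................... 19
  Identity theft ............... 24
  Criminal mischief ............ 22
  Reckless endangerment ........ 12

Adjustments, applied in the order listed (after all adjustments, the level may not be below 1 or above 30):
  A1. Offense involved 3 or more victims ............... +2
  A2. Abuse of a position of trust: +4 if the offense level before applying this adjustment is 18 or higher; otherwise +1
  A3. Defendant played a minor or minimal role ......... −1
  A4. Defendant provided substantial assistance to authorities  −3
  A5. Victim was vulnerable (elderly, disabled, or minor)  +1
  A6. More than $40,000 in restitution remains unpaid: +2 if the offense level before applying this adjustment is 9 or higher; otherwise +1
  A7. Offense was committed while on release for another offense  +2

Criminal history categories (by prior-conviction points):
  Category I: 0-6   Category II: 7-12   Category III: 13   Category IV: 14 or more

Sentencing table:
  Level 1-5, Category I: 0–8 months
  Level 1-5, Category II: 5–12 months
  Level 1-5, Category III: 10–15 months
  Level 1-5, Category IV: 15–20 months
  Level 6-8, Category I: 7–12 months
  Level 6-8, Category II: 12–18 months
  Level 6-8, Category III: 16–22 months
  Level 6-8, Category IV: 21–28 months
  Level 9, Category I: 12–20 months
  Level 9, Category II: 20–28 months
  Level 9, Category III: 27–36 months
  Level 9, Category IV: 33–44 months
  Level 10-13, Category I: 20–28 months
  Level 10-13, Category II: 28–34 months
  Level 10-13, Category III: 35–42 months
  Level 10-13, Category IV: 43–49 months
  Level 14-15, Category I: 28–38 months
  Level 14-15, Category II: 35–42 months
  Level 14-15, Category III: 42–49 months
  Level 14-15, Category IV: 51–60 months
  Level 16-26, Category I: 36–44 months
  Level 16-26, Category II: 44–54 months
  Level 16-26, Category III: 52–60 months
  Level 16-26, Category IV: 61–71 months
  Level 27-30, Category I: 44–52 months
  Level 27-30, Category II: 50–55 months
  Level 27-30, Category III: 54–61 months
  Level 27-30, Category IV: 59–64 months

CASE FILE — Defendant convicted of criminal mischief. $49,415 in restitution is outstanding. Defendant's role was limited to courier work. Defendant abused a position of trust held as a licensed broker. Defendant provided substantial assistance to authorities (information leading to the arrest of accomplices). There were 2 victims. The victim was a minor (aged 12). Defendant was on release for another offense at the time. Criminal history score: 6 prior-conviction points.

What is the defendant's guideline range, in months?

Base offense level for criminal mischief: 22.
A1 does not apply.
A2 applies (level before this adjustment is 22 ≥ 18, so +4): 22 + 4 = 26.
A3 applies: 26 − 1 = 25.
A4 applies: 25 − 3 = 22.
A5 applies: 22 + 1 = 23.
A6 applies (level before this adjustment is 23 ≥ 9, so +2): 23 + 2 = 25.
A7 applies: 25 + 2 = 27.
Final offense level: 27.
Criminal history: 6 prior points → Category I (0-6).
Level 27 falls in the 27-30 band.
Grid: Level 27-30 × Category I = 44-52 months.

44-52 months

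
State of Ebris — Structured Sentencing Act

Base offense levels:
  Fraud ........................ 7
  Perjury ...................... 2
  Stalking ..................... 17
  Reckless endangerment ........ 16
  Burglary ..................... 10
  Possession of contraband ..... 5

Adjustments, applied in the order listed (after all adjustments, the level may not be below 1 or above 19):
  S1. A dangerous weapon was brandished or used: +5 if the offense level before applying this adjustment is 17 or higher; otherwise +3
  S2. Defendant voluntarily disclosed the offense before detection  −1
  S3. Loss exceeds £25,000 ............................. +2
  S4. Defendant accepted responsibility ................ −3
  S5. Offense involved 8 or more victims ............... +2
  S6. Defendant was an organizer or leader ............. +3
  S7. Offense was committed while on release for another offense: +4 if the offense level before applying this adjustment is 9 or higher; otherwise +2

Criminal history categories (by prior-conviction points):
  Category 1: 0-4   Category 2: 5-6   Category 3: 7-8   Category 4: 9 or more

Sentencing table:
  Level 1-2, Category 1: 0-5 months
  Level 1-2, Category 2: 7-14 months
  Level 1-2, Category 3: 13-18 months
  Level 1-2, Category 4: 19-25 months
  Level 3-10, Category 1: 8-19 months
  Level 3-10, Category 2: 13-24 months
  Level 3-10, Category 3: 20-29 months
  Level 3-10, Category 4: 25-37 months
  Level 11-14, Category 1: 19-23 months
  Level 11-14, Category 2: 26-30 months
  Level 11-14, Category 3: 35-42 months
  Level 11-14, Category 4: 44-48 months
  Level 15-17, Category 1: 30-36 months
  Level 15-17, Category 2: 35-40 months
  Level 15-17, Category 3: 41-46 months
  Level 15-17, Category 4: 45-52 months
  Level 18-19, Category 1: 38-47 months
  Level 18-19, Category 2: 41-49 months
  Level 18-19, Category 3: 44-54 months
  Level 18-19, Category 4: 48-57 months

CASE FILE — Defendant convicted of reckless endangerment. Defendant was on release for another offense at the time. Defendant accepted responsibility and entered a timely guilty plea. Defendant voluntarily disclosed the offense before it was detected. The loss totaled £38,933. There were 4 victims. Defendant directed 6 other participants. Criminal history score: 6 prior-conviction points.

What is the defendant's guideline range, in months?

Base offense level for reckless endangerment: 16.
S2 applies: 16 − 1 = 15.
S3 applies: 15 + 2 = 17.
S4 applies: 17 − 3 = 14.
S6 applies: 14 + 3 = 17.
S7 applies (level before this adjustment is 17 ≥ 9, so +4): 17 + 4 = 21.
Level 21 exceeds the maximum of 19; capped at 19.
Final offense level: 19.
Criminal history: 6 prior points → Category 2 (5-6).
Level 19 falls in the 18-19 band.
Grid: Level 18-19 × Category 2 = 41-49 months.

41-49 months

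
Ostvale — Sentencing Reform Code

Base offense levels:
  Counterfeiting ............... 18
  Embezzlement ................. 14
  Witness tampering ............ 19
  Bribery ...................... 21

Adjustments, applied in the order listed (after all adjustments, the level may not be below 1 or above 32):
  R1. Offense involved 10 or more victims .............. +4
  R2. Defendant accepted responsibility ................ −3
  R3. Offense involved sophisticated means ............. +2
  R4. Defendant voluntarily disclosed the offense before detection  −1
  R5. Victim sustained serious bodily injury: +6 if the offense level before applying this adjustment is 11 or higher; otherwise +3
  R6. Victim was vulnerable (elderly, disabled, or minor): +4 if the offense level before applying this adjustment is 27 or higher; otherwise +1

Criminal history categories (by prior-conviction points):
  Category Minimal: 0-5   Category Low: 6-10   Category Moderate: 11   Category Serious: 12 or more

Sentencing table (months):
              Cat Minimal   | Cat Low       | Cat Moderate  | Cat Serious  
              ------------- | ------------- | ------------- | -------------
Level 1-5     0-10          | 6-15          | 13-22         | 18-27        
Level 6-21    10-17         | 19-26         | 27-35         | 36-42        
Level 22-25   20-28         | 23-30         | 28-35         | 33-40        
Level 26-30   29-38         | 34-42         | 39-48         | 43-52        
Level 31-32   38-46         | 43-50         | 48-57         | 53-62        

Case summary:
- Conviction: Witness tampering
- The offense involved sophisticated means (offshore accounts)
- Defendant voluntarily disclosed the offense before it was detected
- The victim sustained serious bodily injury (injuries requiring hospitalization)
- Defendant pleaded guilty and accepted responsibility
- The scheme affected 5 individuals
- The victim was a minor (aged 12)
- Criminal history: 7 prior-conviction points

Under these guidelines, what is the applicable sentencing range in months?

23-30 months

Base offense level for witness tampering: 19.
R1 does not apply.
R2 applies: 19 − 3 = 16.
R3 applies: 16 + 2 = 18.
R4 applies: 18 − 1 = 17.
R5 applies (level before this adjustment is 17 ≥ 11, so +6): 17 + 6 = 23.
R6 applies (level before this adjustment is 23 < 27, so +1): 23 + 1 = 24.
Final offense level: 24.
Criminal history: 7 prior points → Category Low (6-10).
Level 24 falls in the 22-25 band.
Grid: Level 22-25 × Category Low = 23-30 months.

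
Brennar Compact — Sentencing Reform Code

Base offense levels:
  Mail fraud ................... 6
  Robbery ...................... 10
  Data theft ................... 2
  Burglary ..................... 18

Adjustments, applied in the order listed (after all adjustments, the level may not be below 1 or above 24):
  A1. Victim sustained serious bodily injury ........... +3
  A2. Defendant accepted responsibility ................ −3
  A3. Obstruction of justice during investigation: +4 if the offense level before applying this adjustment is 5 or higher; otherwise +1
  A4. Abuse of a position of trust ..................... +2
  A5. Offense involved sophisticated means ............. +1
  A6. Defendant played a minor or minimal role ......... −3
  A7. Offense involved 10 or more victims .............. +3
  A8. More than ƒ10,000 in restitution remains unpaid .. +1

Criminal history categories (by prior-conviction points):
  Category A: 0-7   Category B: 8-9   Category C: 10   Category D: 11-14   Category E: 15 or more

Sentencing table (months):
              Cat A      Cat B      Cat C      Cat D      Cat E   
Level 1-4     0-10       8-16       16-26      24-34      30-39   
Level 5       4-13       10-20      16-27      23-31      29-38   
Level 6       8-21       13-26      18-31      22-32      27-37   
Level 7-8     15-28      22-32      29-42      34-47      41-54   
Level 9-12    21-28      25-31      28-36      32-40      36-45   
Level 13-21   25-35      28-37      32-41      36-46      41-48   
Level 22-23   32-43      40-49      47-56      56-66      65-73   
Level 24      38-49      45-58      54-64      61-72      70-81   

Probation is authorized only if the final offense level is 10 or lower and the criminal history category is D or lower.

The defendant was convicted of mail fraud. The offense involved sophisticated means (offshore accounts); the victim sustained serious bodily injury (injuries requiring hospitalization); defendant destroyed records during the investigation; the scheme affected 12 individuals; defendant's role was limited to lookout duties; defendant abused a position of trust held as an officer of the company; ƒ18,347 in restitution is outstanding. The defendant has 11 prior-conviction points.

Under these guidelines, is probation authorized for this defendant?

Base offense level for mail fraud: 6.
A1 applies: 6 + 3 = 9.
A2 does not apply.
A3 applies (level before this adjustment is 9 ≥ 5, so +4): 9 + 4 = 13.
A4 applies: 13 + 2 = 15.
A5 applies: 15 + 1 = 16.
A6 applies: 16 − 3 = 13.
A7 applies: 13 + 3 = 16.
A8 applies: 16 + 1 = 17.
Final offense level: 17.
Criminal history: 11 prior points → Category D (11-14).
Level 17 falls in the 13-21 band.
Grid: Level 13-21 × Category D = 36-46 months.
Probation check: level 17 > 10 and category D ≤ D → not eligible.

No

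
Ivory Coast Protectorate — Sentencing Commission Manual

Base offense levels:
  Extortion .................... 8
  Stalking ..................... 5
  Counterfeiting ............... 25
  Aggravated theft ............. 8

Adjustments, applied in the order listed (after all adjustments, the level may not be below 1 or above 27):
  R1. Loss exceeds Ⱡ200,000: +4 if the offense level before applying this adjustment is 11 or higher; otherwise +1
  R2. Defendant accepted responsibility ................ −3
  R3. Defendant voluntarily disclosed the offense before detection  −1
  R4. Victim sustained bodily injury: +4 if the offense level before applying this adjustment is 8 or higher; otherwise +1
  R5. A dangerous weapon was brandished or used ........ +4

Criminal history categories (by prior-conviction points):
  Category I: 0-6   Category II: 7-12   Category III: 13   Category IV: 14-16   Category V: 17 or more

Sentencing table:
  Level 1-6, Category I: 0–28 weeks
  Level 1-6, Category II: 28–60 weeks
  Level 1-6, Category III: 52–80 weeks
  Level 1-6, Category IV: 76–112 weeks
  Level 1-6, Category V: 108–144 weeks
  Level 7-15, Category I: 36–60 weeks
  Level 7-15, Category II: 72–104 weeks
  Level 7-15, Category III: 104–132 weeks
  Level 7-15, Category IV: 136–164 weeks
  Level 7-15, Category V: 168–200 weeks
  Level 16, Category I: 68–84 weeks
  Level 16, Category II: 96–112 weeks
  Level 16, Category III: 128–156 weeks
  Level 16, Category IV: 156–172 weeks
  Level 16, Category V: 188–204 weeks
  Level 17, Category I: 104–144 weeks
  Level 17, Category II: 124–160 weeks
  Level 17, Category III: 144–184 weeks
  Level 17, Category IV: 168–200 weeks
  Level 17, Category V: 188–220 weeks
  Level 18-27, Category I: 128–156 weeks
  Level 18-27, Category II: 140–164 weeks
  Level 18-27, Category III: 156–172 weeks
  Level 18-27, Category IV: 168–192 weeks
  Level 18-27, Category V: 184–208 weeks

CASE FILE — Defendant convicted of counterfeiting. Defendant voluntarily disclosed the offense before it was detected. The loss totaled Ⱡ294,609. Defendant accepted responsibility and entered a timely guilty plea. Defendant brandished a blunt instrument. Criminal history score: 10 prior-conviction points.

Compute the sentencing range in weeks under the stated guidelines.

Base offense level for counterfeiting: 25.
R1 applies (level before this adjustment is 25 ≥ 11, so +4): 25 + 4 = 29.
R2 applies: 29 − 3 = 26.
R3 applies: 26 − 1 = 25.
R5 applies: 25 + 4 = 29.
Level 29 exceeds the maximum of 27; capped at 27.
Final offense level: 27.
Criminal history: 10 prior points → Category II (7-12).
Level 27 falls in the 18-27 band.
Grid: Level 18-27 × Category II = 140-164 weeks.

140-164 weeks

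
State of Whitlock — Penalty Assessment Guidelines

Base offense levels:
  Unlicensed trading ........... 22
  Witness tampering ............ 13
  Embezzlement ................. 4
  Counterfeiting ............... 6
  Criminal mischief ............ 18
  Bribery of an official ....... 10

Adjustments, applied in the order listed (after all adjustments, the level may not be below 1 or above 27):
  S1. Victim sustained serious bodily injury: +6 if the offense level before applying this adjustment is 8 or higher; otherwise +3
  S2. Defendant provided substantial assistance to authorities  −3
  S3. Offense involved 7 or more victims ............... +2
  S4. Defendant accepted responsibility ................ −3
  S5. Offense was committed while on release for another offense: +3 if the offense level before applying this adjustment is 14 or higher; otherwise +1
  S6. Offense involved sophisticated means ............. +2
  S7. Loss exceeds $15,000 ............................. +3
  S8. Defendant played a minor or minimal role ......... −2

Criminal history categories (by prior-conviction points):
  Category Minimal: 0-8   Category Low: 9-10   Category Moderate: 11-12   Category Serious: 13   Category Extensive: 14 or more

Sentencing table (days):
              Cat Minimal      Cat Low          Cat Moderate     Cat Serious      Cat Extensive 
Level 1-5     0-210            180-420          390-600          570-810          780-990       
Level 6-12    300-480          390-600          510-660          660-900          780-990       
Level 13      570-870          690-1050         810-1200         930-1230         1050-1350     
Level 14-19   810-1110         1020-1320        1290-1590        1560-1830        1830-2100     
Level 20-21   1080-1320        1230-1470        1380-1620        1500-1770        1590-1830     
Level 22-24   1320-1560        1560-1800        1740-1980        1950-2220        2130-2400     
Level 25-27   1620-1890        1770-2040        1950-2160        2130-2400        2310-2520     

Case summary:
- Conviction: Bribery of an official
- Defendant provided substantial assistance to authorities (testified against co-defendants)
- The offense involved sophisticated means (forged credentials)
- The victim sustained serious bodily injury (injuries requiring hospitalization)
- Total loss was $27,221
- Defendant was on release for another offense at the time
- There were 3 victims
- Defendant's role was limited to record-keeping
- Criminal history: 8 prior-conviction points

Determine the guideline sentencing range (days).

Base offense level for bribery of an official: 10.
S1 applies (level before this adjustment is 10 ≥ 8, so +6): 10 + 6 = 16.
S2 applies: 16 − 3 = 13.
S3 does not apply.
S4 does not apply.
S5 applies (level before this adjustment is 13 < 14, so +1): 13 + 1 = 14.
S6 applies: 14 + 2 = 16.
S7 applies: 16 + 3 = 19.
S8 applies: 19 − 2 = 17.
Final offense level: 17.
Criminal history: 8 prior points → Category Minimal (0-8).
Level 17 falls in the 14-19 band.
Grid: Level 14-19 × Category Minimal = 810-1110 days.

810-1110 days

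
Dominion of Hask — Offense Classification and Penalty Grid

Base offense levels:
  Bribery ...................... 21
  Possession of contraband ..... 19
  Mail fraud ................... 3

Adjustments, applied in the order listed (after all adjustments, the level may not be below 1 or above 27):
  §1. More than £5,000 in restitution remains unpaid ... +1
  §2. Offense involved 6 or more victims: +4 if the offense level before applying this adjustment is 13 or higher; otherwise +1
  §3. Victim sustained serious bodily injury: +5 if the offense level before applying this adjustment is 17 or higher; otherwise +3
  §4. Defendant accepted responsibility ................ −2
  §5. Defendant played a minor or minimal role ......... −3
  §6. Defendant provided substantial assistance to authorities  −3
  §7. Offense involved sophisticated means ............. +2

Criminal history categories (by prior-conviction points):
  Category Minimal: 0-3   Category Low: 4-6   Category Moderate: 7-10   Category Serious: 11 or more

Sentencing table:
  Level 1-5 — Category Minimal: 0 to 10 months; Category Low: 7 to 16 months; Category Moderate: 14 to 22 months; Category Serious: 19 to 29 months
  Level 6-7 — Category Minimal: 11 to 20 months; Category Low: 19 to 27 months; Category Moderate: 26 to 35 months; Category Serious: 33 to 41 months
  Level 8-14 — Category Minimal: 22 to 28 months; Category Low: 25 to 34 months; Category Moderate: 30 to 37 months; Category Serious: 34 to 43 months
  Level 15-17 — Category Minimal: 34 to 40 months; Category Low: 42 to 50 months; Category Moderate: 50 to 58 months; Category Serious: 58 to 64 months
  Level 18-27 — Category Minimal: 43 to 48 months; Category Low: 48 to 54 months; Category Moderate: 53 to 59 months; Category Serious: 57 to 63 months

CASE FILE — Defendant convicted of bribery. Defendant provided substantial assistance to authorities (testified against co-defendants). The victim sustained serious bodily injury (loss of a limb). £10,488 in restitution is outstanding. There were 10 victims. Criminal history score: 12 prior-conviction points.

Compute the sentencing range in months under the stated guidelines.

57-63 months

Base offense level for bribery: 21.
§1 applies: 21 + 1 = 22.
§2 applies (level before this adjustment is 22 ≥ 13, so +4): 22 + 4 = 26.
§3 applies (level before this adjustment is 26 ≥ 17, so +5): 26 + 5 = 31.
§4 does not apply.
§5 does not apply.
§6 applies: 31 − 3 = 28.
§7 does not apply.
Level 28 exceeds the maximum of 27; capped at 27.
Final offense level: 27.
Criminal history: 12 prior points → Category Serious (11+).
Level 27 falls in the 18-27 band.
Grid: Level 18-27 × Category Serious = 57-63 months.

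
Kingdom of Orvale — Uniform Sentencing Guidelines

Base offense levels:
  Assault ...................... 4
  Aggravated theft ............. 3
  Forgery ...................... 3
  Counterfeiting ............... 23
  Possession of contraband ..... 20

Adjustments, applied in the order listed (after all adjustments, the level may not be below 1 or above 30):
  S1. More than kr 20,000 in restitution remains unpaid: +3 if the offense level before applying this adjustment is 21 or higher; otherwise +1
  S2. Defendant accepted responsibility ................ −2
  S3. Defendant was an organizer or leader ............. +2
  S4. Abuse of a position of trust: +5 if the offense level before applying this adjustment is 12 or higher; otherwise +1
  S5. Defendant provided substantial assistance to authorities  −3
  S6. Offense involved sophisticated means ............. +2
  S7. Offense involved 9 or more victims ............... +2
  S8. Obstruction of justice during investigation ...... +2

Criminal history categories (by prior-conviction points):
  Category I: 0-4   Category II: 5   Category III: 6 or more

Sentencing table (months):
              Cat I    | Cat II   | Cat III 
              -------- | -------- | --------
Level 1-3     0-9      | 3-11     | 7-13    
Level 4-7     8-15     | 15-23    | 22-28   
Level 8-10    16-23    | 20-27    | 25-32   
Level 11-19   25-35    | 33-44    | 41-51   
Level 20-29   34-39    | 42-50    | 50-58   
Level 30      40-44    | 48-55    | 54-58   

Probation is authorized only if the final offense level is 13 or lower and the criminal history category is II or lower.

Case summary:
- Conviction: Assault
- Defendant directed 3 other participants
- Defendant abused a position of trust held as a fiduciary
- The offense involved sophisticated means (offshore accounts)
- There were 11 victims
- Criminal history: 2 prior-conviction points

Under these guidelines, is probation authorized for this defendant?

Yes

Base offense level for assault: 4.
S1 does not apply.
S3 applies: 4 + 2 = 6.
S4 applies (level before this adjustment is 6 < 12, so +1): 6 + 1 = 7.
S5 does not apply.
S6 applies: 7 + 2 = 9.
S7 applies: 9 + 2 = 11.
Final offense level: 11.
Criminal history: 2 prior points → Category I (0-4).
Level 11 falls in the 11-19 band.
Grid: Level 11-19 × Category I = 25-35 months.
Probation check: level 11 ≤ 13 and category I ≤ II → eligible.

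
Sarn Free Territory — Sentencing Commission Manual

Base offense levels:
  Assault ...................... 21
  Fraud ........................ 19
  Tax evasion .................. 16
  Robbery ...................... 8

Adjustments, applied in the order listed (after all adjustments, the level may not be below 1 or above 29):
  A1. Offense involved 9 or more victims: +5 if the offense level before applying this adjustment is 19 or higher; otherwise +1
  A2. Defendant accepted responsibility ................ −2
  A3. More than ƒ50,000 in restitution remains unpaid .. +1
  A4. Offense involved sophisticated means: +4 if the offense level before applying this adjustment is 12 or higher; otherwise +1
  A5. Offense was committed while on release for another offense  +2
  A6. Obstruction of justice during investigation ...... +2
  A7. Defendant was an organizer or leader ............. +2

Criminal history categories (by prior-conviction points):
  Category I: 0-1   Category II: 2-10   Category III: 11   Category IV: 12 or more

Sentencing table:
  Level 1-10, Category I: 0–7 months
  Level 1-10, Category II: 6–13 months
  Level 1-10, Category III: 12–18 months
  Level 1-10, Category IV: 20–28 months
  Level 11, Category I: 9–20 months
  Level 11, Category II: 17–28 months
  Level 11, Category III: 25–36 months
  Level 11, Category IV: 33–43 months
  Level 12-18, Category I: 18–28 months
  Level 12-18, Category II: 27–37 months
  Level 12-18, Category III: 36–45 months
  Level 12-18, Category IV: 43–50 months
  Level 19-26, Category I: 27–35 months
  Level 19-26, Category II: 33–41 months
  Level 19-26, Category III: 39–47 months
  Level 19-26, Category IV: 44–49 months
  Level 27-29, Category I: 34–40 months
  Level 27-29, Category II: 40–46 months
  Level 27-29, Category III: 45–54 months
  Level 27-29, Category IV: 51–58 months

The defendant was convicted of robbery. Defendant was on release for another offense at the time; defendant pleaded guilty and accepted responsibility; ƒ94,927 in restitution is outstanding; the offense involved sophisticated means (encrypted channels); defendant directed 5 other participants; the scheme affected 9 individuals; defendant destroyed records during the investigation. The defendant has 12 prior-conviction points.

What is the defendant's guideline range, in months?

43-50 months

Base offense level for robbery: 8.
A1 applies (level before this adjustment is 8 < 19, so +1): 8 + 1 = 9.
A2 applies: 9 − 2 = 7.
A3 applies: 7 + 1 = 8.
A4 applies (level before this adjustment is 8 < 12, so +1): 8 + 1 = 9.
A5 applies: 9 + 2 = 11.
A6 applies: 11 + 2 = 13.
A7 applies: 13 + 2 = 15.
Final offense level: 15.
Criminal history: 12 prior points → Category IV (12+).
Level 15 falls in the 12-18 band.
Grid: Level 12-18 × Category IV = 43-50 months.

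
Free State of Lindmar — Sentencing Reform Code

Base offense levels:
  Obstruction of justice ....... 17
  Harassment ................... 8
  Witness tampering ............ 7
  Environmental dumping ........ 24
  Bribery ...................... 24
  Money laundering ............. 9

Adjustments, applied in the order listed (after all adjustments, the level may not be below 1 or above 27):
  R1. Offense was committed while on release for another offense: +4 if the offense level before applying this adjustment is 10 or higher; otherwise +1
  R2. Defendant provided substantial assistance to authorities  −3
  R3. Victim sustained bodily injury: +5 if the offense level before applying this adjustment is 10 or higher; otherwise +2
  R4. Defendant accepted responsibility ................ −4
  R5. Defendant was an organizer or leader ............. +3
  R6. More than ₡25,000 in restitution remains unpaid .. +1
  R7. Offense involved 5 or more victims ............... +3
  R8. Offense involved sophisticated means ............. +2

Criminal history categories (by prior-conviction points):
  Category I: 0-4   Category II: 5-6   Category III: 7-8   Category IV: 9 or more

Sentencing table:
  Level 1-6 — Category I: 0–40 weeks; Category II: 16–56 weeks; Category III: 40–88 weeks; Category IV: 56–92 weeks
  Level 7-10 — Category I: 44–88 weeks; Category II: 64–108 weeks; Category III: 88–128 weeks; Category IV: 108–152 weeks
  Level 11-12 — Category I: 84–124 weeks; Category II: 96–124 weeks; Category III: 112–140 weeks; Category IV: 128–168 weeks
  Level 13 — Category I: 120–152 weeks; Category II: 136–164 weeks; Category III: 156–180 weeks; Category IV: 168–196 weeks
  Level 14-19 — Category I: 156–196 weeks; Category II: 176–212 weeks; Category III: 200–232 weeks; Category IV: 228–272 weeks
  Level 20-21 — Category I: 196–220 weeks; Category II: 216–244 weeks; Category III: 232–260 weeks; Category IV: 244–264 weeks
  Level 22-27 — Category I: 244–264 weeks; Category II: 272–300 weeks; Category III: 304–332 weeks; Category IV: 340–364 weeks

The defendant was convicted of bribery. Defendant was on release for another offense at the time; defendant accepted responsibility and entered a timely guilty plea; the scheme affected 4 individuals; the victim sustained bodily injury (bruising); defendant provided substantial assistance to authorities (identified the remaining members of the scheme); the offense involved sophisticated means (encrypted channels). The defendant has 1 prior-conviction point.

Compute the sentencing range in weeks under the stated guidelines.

244-264 weeks

Base offense level for bribery: 24.
R1 applies (level before this adjustment is 24 ≥ 10, so +4): 24 + 4 = 28.
R2 applies: 28 − 3 = 25.
R3 applies (level before this adjustment is 25 ≥ 10, so +5): 25 + 5 = 30.
R4 applies: 30 − 4 = 26.
R7 does not apply.
R8 applies: 26 + 2 = 28.
Level 28 exceeds the maximum of 27; capped at 27.
Final offense level: 27.
Criminal history: 1 prior point → Category I (0-4).
Level 27 falls in the 22-27 band.
Grid: Level 22-27 × Category I = 244-264 weeks.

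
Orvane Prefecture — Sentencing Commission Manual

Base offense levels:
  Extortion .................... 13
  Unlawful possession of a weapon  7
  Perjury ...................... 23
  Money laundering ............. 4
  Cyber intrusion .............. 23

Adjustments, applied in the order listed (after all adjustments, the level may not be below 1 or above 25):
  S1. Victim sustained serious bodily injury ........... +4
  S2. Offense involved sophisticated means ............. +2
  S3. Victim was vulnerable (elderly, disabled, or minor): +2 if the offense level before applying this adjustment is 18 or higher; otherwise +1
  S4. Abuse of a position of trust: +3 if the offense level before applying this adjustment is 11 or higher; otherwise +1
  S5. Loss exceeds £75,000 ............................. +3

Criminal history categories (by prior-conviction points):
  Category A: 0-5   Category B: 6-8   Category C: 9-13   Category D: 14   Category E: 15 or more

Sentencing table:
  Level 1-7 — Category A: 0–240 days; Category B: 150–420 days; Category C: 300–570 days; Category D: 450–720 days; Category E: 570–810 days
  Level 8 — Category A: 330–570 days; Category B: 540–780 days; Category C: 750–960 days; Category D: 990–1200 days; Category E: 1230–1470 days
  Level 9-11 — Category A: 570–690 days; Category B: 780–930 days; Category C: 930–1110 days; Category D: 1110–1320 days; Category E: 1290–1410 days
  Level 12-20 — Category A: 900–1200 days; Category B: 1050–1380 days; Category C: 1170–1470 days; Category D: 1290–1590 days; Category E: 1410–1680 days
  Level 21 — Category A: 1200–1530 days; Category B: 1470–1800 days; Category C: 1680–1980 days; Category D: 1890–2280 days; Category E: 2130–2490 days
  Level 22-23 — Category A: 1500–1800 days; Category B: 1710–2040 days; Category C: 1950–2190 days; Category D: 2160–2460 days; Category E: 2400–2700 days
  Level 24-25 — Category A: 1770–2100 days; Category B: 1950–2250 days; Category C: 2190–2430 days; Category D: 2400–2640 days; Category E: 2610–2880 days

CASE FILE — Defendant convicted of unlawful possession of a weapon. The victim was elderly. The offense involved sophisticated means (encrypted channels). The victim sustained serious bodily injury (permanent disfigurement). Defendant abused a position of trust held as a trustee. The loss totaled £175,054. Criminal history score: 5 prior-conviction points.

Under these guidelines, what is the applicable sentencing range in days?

900-1200 days

Base offense level for unlawful possession of a weapon: 7.
S1 applies: 7 + 4 = 11.
S2 applies: 11 + 2 = 13.
S3 applies (level before this adjustment is 13 < 18, so +1): 13 + 1 = 14.
S4 applies (level before this adjustment is 14 ≥ 11, so +3): 14 + 3 = 17.
S5 applies: 17 + 3 = 20.
Final offense level: 20.
Criminal history: 5 prior points → Category A (0-5).
Level 20 falls in the 12-20 band.
Grid: Level 12-20 × Category A = 900-1200 days.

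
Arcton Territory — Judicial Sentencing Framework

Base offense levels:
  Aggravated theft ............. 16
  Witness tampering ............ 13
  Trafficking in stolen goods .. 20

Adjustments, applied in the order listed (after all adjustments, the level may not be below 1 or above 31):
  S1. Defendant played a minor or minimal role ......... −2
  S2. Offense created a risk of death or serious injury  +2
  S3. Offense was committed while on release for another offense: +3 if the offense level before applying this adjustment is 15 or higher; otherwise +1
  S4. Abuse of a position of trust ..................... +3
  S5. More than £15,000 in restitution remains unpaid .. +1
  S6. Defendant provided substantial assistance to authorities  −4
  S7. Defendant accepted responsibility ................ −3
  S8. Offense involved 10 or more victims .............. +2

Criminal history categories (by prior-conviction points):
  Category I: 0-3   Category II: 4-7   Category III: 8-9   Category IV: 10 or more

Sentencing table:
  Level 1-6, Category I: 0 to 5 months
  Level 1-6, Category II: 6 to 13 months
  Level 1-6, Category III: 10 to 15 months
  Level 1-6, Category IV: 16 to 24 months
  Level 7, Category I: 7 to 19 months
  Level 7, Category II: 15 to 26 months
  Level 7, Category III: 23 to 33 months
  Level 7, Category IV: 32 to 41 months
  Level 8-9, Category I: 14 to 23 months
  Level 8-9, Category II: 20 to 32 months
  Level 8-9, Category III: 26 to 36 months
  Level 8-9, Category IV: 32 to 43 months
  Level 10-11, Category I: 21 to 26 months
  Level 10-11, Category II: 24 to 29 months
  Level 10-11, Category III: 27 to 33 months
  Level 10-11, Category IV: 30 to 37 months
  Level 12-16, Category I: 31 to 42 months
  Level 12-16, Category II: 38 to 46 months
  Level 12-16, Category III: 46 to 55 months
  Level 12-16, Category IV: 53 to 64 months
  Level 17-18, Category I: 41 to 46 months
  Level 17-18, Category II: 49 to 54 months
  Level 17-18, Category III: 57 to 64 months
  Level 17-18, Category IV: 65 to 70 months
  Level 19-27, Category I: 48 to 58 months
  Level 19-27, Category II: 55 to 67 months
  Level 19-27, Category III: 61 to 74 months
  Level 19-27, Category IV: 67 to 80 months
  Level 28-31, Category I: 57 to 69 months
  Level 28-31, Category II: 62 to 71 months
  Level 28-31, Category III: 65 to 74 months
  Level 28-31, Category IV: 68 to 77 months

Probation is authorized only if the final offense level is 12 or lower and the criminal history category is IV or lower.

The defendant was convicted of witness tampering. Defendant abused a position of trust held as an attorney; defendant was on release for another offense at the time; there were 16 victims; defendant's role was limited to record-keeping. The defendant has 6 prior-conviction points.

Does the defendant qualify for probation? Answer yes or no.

No

Base offense level for witness tampering: 13.
S1 applies: 13 − 2 = 11.
S2 does not apply.
S3 applies (level before this adjustment is 11 < 15, so +1): 11 + 1 = 12.
S4 applies: 12 + 3 = 15.
S7 does not apply.
S8 applies: 15 + 2 = 17.
Final offense level: 17.
Criminal history: 6 prior points → Category II (4-7).
Level 17 falls in the 17-18 band.
Grid: Level 17-18 × Category II = 49-54 months.
Probation check: level 17 > 12 and category II ≤ IV → not eligible.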